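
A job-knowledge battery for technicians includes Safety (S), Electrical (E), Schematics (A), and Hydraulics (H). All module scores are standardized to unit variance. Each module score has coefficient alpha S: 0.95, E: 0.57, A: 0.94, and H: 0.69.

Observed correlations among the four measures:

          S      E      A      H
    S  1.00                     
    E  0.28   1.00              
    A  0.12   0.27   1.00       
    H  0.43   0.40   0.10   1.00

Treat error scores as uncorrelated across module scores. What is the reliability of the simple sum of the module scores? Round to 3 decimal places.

Var(S+E+A+H) = 4 + 2·[0.28 + 0.12 + 0.43 + 0.27 + 0.40 + 0.10] = 4 + 3.2 = 7.2.
Under uncorrelated errors the observed covariances equal the true-score covariances, so only the own-variance terms attenuate.
True-score variance = [0.95 + 0.57 + 0.94 + 0.69] + 3.2 = 3.15 + 3.2 = 6.35.
Reliability = 6.35 / 7.2 = 0.882.

0.882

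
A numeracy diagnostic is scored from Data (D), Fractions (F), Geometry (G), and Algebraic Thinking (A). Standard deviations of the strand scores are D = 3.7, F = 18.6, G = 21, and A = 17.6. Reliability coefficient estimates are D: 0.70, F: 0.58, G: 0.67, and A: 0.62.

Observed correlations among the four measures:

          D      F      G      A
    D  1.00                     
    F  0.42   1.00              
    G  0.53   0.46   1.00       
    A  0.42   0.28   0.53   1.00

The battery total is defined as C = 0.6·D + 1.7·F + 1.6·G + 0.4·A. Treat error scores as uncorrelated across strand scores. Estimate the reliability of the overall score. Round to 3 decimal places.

0.780

Var(C) = 0.6²·3.7² + 1.7²·18.6² + 1.6²·21² + 0.4²·17.6² + 2·[1.02·3.7·18.6·0.42 + 0.96·3.7·21·0.53 + 0.24·3.7·17.6·0.42 + 2.72·18.6·21·0.46 + 0.68·18.6·17.6·0.28 + 0.64·21·17.6·0.53] = 2183.27 + 1503.99 = 3687.27.
Under uncorrelated errors the observed covariances equal the true-score covariances, so only the own-variance terms attenuate.
True-score variance = [0.6²·3.7²·0.70 + 1.7²·18.6²·0.58 + 1.6²·21²·0.67 + 0.4²·17.6²·0.62] + 1503.99 = 1370.48 + 1503.99 = 2874.47.
Reliability = 2874.47 / 3687.27 = 0.780.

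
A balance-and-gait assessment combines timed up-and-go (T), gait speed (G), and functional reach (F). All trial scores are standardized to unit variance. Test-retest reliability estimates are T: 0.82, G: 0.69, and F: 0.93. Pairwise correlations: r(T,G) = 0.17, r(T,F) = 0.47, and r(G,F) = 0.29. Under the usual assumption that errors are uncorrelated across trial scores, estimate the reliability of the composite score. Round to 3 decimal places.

Var(T+G+F) = 3 + 2·[0.17 + 0.47 + 0.29] = 3 + 1.86 = 4.86.
Under uncorrelated errors the observed covariances equal the true-score covariances, so only the own-variance terms attenuate.
True-score variance = [0.82 + 0.69 + 0.93] + 1.86 = 2.44 + 1.86 = 4.3.
Reliability = 4.3 / 4.86 = 0.885.

0.885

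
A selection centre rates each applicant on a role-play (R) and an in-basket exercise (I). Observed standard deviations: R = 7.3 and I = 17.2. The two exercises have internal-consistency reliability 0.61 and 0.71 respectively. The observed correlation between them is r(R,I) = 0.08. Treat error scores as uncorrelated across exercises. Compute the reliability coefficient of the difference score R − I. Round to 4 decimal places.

Var(R−I) = 7.3² + 17.2² − 2·7.3·17.2·0.08 = 349.13 − 20.0896 = 329.04.
Under uncorrelated errors the observed covariances equal the true-score covariances, so only the own-variance terms attenuate.
True-score variance = [7.3²·0.61 + 17.2²·0.71] − 20.0896 = 242.553 − 20.0896 = 222.464.
Reliability = 222.464 / 329.04 = 0.6761.

0.6761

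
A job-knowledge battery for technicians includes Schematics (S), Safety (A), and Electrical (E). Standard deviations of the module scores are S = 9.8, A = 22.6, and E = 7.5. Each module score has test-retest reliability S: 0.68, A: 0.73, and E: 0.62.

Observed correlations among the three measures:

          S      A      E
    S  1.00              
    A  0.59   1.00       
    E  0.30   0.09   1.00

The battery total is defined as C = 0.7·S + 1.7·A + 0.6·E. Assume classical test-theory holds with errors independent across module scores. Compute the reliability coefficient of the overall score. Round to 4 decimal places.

Var(C) = 0.7²·9.8² + 1.7²·22.6² + 0.6²·7.5² + 2·[1.19·9.8·22.6·0.59 + 0.42·9.8·7.5·0.30 + 1.02·22.6·7.5·0.09] = 1543.41 + 360.644 = 1904.05.
With uncorrelated errors the cross-covariances are all true-score covariance, so they carry over unchanged; only the diagonal terms shrink to ρᵢσᵢ².
True-score variance = [0.7²·9.8²·0.68 + 1.7²·22.6²·0.73 + 0.6²·7.5²·0.62] + 360.644 = 1122.11 + 360.644 = 1482.75.
Reliability = 1482.75 / 1904.05 = 0.7787.

0.7787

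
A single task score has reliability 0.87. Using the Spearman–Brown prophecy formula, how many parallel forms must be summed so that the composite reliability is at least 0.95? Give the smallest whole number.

3

k ≥ ρ*(1−ρ₁)/(ρ₁(1−ρ*)) = 0.95·0.13 / (0.87·0.05) = 2.839.
Smallest integer k = 3.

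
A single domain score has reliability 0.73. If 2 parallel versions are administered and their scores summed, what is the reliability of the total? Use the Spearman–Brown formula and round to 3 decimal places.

0.844

ρ_k = kρ / (1 + (k−1)ρ) = 2·0.73 / (1 + 1·0.73) = 1.460 / 1.730 = 0.844.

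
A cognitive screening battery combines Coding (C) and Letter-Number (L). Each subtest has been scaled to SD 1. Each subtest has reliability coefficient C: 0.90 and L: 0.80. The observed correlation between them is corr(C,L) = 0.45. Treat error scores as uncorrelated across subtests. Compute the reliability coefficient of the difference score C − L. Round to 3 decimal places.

0.727

Var(C−L) = 1 + 1 − 2·0.45 = 2 − 0.9 = 1.1.
With uncorrelated errors the cross-covariances are all true-score covariance, so they carry over unchanged; only the diagonal terms shrink to ρᵢσᵢ².
True-score variance = [0.90 + 0.80] − 0.9 = 1.7 − 0.9 = 0.8.
Reliability = 0.8 / 1.1 = 0.727.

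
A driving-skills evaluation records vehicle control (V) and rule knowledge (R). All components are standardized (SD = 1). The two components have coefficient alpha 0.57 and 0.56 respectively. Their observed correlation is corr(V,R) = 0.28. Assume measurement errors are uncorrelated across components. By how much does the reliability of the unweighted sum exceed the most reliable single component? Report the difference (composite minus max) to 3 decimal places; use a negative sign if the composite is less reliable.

Var(sum) = 2 + 0.56 = 2.56; true-score variance = 1.13 + 0.56 = 1.69; composite reliability = 0.6602.
Max component reliability = 0.5700.
Difference = 0.6602 − 0.5700 = 0.090.

0.090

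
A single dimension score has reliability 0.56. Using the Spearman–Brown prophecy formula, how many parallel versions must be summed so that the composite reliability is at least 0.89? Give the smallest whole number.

k ≥ ρ*(1−ρ₁)/(ρ₁(1−ρ*)) = 0.89·0.44 / (0.56·0.11) = 6.357.
Smallest integer k = 7.

7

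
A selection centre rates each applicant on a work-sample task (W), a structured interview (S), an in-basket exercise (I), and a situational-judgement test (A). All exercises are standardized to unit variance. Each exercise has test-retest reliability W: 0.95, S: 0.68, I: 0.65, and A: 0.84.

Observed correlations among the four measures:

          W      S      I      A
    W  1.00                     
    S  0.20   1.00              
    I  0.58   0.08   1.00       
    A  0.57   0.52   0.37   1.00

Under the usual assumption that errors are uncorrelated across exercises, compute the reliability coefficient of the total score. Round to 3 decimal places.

Var(W+S+I+A) = 4 + 2·[0.20 + 0.58 + 0.57 + 0.08 + 0.52 + 0.37] = 4 + 4.64 = 8.64.
With uncorrelated errors the cross-covariances are all true-score covariance, so they carry over unchanged; only the diagonal terms shrink to ρᵢσᵢ².
True-score variance = [0.95 + 0.68 + 0.65 + 0.84] + 4.64 = 3.12 + 4.64 = 7.76.
Reliability = 7.76 / 8.64 = 0.898.

0.898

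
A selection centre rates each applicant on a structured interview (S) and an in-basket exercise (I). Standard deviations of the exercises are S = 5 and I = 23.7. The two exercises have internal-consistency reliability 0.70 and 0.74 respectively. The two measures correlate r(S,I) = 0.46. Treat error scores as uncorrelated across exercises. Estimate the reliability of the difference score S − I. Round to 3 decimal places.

Var(S−I) = 5² + 23.7² − 2·5·23.7·0.46 = 586.69 − 109.02 = 477.67.
Because errors are independent across components, Cov(Tᵢ,Tⱼ) = Cov(Xᵢ,Xⱼ); the off-diagonal part of the true-score variance is the same as above.
True-score variance = [5²·0.70 + 23.7²·0.74] − 109.02 = 433.151 − 109.02 = 324.131.
Reliability = 324.131 / 477.67 = 0.679.

0.679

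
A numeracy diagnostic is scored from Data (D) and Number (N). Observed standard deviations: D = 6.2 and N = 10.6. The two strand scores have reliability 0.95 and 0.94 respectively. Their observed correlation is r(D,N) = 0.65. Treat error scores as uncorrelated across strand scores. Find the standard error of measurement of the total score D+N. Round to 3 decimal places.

Var(total) = 150.8 + 85.436 = 236.236.
True-score variance = 142.136 + 85.436 = 227.572, so reliability = 0.9633.
Error variance = 236.236 − 227.572 = 8.6636; SEM = √8.6636 = 2.943.

2.943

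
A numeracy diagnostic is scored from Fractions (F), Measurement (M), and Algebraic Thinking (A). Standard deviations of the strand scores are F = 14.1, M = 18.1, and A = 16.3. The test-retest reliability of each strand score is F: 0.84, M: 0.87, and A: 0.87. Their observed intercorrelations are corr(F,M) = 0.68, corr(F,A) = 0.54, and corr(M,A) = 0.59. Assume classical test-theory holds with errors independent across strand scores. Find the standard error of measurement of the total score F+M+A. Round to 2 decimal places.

Var(total) = 792.11 + 943.437 = 1735.55.
True-score variance = 683.171 + 943.437 = 1626.61, so reliability = 0.9372.
Error variance = 1735.55 − 1626.61 = 108.939; SEM = √108.939 = 10.44.

10.44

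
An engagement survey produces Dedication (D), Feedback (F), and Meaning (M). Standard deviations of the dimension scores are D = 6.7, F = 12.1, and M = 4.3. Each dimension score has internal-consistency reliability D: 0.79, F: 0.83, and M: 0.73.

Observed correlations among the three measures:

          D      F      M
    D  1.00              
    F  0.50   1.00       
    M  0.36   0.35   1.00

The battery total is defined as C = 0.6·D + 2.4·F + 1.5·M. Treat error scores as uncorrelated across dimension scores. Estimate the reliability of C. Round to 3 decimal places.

Var(C) = 0.6²·6.7² + 2.4²·12.1² + 1.5²·4.3² + 2·[1.44·6.7·12.1·0.50 + 0.9·6.7·4.3·0.36 + 3.6·12.1·4.3·0.35] = 901.084 + 266.525 = 1167.61.
With uncorrelated errors the cross-covariances are all true-score covariance, so they carry over unchanged; only the diagonal terms shrink to ρᵢσᵢ².
True-score variance = [0.6²·6.7²·0.79 + 2.4²·12.1²·0.83 + 1.5²·4.3²·0.73] + 266.525 = 743.093 + 266.525 = 1009.62.
Reliability = 1009.62 / 1167.61 = 0.865.

0.865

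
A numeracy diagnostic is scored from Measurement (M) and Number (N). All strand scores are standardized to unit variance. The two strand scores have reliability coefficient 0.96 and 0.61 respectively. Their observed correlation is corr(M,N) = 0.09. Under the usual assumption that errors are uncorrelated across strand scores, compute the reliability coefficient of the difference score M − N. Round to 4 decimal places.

0.7637

Var(M−N) = 1 + 1 − 2·0.09 = 2 − 0.18 = 1.82.
With uncorrelated errors the cross-covariances are all true-score covariance, so they carry over unchanged; only the diagonal terms shrink to ρᵢσᵢ².
True-score variance = [0.96 + 0.61] − 0.18 = 1.57 − 0.18 = 1.39.
Reliability = 1.39 / 1.82 = 0.7637.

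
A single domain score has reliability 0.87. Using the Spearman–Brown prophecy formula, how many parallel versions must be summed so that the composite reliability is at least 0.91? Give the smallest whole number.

k ≥ ρ*(1−ρ₁)/(ρ₁(1−ρ*)) = 0.91·0.13 / (0.87·0.09) = 1.511.
Smallest integer k = 2.

2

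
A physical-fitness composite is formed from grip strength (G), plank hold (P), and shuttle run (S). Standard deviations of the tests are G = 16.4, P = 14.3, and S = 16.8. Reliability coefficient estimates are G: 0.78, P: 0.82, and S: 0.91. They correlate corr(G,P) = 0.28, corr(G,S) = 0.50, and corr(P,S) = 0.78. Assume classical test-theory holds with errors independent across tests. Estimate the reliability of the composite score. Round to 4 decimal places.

0.9210

Var(G+P+S) = 16.4² + 14.3² + 16.8² + 2·[16.4·14.3·0.28 + 16.4·16.8·0.50 + 14.3·16.8·0.78] = 755.69 + 781.626 = 1537.32.
Because errors are independent across components, Cov(Tᵢ,Tⱼ) = Cov(Xᵢ,Xⱼ); the off-diagonal part of the true-score variance is the same as above.
True-score variance = [16.4²·0.78 + 14.3²·0.82 + 16.8²·0.91] + 781.626 = 634.309 + 781.626 = 1415.93.
Reliability = 1415.93 / 1537.32 = 0.9210.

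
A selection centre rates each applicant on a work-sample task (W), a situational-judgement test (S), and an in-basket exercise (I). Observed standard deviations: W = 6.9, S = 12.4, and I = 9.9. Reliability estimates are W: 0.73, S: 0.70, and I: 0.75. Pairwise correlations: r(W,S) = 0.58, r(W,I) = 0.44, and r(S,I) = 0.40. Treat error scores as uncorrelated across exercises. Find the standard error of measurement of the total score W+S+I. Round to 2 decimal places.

Var(total) = 299.38 + 257.57 = 556.95.
True-score variance = 215.895 + 257.57 = 473.465, so reliability = 0.8501.
Error variance = 556.95 − 473.465 = 83.4852; SEM = √83.4852 = 9.14.

9.14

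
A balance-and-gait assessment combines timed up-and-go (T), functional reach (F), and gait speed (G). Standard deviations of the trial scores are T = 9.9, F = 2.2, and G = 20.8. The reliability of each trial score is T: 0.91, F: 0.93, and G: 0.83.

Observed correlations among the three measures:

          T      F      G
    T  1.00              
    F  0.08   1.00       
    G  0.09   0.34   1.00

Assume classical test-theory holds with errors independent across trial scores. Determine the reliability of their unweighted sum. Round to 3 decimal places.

0.864

Var(T+F+G) = 9.9² + 2.2² + 20.8² + 2·[9.9·2.2·0.08 + 9.9·20.8·0.09 + 2.2·20.8·0.34] = 535.49 + 71.6672 = 607.157.
Because errors are independent across components, Cov(Tᵢ,Tⱼ) = Cov(Xᵢ,Xⱼ); the off-diagonal part of the true-score variance is the same as above.
True-score variance = [9.9²·0.91 + 2.2²·0.93 + 20.8²·0.83] + 71.6672 = 452.782 + 71.6672 = 524.449.
Reliability = 524.449 / 607.157 = 0.864.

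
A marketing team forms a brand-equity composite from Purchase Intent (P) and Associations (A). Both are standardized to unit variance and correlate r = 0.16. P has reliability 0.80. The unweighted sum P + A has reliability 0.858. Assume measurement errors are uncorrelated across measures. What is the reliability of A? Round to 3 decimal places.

0.871

Var(P+A) = 2 + 2·0.16 = 2.320.
True-score variance = ρ_P + ρ_A + 2·0.16, so 0.858 = (0.80 + ρ_A + 0.32) / 2.320.
ρ_A = 0.858·2.320 − 0.80 − 0.32 = 0.871.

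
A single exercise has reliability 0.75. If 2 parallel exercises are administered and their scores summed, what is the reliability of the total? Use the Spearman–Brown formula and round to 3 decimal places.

ρ_k = kρ / (1 + (k−1)ρ) = 2·0.75 / (1 + 1·0.75) = 1.500 / 1.750 = 0.857.

0.857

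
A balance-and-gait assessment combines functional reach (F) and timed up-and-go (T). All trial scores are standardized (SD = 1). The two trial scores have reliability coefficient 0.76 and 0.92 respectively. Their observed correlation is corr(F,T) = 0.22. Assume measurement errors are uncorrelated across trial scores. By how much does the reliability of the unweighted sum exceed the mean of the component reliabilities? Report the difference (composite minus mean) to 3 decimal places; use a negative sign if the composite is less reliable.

0.029

Var(sum) = 2 + 0.44 = 2.44; true-score variance = 1.68 + 0.44 = 2.12; composite reliability = 0.8689.
Mean component reliability = 0.8400.
Difference = 0.8689 − 0.8400 = 0.029.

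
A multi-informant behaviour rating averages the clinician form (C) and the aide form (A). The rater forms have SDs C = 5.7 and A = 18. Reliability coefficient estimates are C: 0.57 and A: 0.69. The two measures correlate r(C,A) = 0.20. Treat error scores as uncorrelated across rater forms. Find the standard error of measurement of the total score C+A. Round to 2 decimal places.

Var(total) = 356.49 + 41.04 = 397.53.
True-score variance = 242.079 + 41.04 = 283.119, so reliability = 0.7122.
Error variance = 397.53 − 283.119 = 114.411; SEM = √114.411 = 10.70.

10.70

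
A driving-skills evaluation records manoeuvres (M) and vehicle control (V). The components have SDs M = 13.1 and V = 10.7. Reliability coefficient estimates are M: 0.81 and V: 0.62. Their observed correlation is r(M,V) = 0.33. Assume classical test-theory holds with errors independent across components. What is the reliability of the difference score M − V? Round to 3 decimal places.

Var(M−V) = 13.1² + 10.7² − 2·13.1·10.7·0.33 = 286.1 − 92.5122 = 193.588.
With uncorrelated errors the cross-covariances are all true-score covariance, so they carry over unchanged; only the diagonal terms shrink to ρᵢσᵢ².
True-score variance = [13.1²·0.81 + 10.7²·0.62] − 92.5122 = 209.988 − 92.5122 = 117.476.
Reliability = 117.476 / 193.588 = 0.607.

0.607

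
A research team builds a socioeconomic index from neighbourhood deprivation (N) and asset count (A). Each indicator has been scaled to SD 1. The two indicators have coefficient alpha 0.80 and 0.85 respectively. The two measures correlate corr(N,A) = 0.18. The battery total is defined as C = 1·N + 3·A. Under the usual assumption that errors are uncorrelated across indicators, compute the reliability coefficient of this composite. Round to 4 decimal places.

0.8601

Var(C) = 1 + 3² + 2·[3·0.18] = 10 + 1.08 = 11.08.
Because errors are independent across components, Cov(Tᵢ,Tⱼ) = Cov(Xᵢ,Xⱼ); the off-diagonal part of the true-score variance is the same as above.
True-score variance = [0.80 + 3²·0.85] + 1.08 = 8.45 + 1.08 = 9.53.
Reliability = 9.53 / 11.08 = 0.8601.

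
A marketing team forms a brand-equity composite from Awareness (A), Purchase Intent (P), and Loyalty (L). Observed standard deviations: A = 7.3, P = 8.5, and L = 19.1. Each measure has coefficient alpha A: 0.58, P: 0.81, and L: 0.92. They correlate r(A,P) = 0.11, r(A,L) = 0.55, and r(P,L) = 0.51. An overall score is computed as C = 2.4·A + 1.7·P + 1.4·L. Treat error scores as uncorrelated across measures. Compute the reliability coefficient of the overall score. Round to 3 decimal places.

Var(C) = 2.4²·7.3² + 1.7²·8.5² + 1.4²·19.1² + 2·[4.08·7.3·8.5·0.11 + 3.36·7.3·19.1·0.55 + 2.38·8.5·19.1·0.51] = 1230.78 + 965.15 = 2195.93.
Because errors are independent across components, Cov(Tᵢ,Tⱼ) = Cov(Xᵢ,Xⱼ); the off-diagonal part of the true-score variance is the same as above.
True-score variance = [2.4²·7.3²·0.58 + 1.7²·8.5²·0.81 + 1.4²·19.1²·0.92] + 965.15 = 1004.99 + 965.15 = 1970.14.
Reliability = 1970.14 / 2195.93 = 0.897.

0.897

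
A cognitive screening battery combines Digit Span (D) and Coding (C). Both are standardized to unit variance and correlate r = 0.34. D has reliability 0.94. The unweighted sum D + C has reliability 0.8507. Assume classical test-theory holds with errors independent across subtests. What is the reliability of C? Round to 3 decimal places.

Var(D+C) = 2 + 2·0.34 = 2.680.
True-score variance = ρ_D + ρ_C + 2·0.34, so 0.8507 = (0.94 + ρ_C + 0.68) / 2.680.
ρ_C = 0.8507·2.680 − 0.94 − 0.68 = 0.660.

0.660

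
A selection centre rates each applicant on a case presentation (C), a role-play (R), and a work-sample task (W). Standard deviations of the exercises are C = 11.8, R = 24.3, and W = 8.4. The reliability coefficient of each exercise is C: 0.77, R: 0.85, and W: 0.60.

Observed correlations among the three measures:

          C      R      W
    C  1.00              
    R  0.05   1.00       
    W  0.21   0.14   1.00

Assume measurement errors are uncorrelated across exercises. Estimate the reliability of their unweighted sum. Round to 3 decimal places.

Var(C+R+W) = 11.8² + 24.3² + 8.4² + 2·[11.8·24.3·0.05 + 11.8·8.4·0.21 + 24.3·8.4·0.14] = 800.29 + 127.458 = 927.748.
Under uncorrelated errors the observed covariances equal the true-score covariances, so only the own-variance terms attenuate.
True-score variance = [11.8²·0.77 + 24.3²·0.85 + 8.4²·0.60] + 127.458 = 651.467 + 127.458 = 778.925.
Reliability = 778.925 / 927.748 = 0.840.

0.840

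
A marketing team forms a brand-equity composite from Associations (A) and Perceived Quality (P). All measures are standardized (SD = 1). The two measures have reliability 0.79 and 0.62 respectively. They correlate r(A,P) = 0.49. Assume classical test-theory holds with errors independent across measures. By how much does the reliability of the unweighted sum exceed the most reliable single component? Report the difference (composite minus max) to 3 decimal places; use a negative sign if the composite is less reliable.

0.012

Var(sum) = 2 + 0.98 = 2.98; true-score variance = 1.41 + 0.98 = 2.39; composite reliability = 0.8020.
Max component reliability = 0.7900.
Difference = 0.8020 − 0.7900 = 0.012.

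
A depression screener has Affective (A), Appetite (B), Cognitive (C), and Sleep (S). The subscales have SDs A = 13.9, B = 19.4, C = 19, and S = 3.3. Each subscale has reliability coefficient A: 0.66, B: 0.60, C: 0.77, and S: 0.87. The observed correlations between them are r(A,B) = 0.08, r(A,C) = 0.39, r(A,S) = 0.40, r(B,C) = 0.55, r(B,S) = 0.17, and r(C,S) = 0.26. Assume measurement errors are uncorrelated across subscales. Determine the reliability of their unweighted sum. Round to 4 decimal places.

Var(A+B+C+S) = 13.9² + 19.4² + 19² + 3.3² + 2·[13.9·19.4·0.08 + 13.9·19·0.39 + 13.9·3.3·0.40 + 19.4·19·0.55 + 19.4·3.3·0.17 + 19·3.3·0.26] = 941.46 + 745.67 = 1687.13.
With uncorrelated errors the cross-covariances are all true-score covariance, so they carry over unchanged; only the diagonal terms shrink to ρᵢσᵢ².
True-score variance = [13.9²·0.66 + 19.4²·0.60 + 19²·0.77 + 3.3²·0.87] + 745.67 = 640.779 + 745.67 = 1386.45.
Reliability = 1386.45 / 1687.13 = 0.8218.

0.8218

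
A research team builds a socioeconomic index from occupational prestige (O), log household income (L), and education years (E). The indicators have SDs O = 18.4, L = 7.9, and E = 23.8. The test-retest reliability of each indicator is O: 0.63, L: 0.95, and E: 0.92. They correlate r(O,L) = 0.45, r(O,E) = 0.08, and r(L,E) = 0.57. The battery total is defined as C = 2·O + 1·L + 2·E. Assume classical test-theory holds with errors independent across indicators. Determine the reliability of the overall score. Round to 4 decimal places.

0.8527

Var(C) = 2²·18.4² + 7.9² + 2²·23.8² + 2·[2·18.4·7.9·0.45 + 4·18.4·23.8·0.08 + 2·7.9·23.8·0.57] = 3682.41 + 970.602 = 4653.01.
Because errors are independent across components, Cov(Tᵢ,Tⱼ) = Cov(Xᵢ,Xⱼ); the off-diagonal part of the true-score variance is the same as above.
True-score variance = [2²·18.4²·0.63 + 7.9²·0.95 + 2²·23.8²·0.92] + 970.602 = 2996.96 + 970.602 = 3967.56.
Reliability = 3967.56 / 4653.01 = 0.8527.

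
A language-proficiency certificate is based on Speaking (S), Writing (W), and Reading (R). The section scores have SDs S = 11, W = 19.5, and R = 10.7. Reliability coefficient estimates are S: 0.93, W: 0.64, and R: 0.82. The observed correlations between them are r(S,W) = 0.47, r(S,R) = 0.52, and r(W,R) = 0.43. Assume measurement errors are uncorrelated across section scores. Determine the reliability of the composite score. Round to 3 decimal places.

Var(S+W+R) = 11² + 19.5² + 10.7² + 2·[11·19.5·0.47 + 11·10.7·0.52 + 19.5·10.7·0.43] = 615.74 + 503.477 = 1119.22.
With uncorrelated errors the cross-covariances are all true-score covariance, so they carry over unchanged; only the diagonal terms shrink to ρᵢσᵢ².
True-score variance = [11²·0.93 + 19.5²·0.64 + 10.7²·0.82] + 503.477 = 449.772 + 503.477 = 953.249.
Reliability = 953.249 / 1119.22 = 0.852.

0.852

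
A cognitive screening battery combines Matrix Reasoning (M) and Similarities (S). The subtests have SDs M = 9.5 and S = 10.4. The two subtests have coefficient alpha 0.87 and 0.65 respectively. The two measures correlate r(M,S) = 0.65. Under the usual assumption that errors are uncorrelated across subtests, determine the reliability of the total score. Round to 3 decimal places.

0.848

Var(M+S) = 9.5² + 10.4² + 2·[9.5·10.4·0.65] = 198.41 + 128.44 = 326.85.
Because errors are independent across components, Cov(Tᵢ,Tⱼ) = Cov(Xᵢ,Xⱼ); the off-diagonal part of the true-score variance is the same as above.
True-score variance = [9.5²·0.87 + 10.4²·0.65] + 128.44 = 148.822 + 128.44 = 277.262.
Reliability = 277.262 / 326.85 = 0.848.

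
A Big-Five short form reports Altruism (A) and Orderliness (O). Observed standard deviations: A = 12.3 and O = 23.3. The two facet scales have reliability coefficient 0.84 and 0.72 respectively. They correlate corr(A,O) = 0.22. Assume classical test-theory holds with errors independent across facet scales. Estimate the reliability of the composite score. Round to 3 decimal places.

Var(A+O) = 12.3² + 23.3² + 2·[12.3·23.3·0.22] = 694.18 + 126.1 = 820.28.
Because errors are independent across components, Cov(Tᵢ,Tⱼ) = Cov(Xᵢ,Xⱼ); the off-diagonal part of the true-score variance is the same as above.
True-score variance = [12.3²·0.84 + 23.3²·0.72] + 126.1 = 517.964 + 126.1 = 644.064.
Reliability = 644.064 / 820.28 = 0.785.

0.785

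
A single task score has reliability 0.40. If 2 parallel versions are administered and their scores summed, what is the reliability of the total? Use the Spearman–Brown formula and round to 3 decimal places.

0.571

ρ_k = kρ / (1 + (k−1)ρ) = 2·0.40 / (1 + 1·0.40) = 0.800 / 1.400 = 0.571.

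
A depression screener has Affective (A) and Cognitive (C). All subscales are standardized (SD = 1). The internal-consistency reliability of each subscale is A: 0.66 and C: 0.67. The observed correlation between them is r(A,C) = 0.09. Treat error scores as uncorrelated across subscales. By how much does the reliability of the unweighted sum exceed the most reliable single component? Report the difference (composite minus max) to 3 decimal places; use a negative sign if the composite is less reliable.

Var(sum) = 2 + 0.18 = 2.18; true-score variance = 1.33 + 0.18 = 1.51; composite reliability = 0.6927.
Max component reliability = 0.6700.
Difference = 0.6927 − 0.6700 = 0.023.

0.023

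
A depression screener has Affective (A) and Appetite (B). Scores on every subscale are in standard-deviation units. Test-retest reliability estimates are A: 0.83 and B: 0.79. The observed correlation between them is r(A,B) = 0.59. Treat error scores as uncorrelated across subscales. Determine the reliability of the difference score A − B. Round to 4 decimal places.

0.5366

Var(A−B) = 1 + 1 − 2·0.59 = 2 − 1.18 = 0.82.
Under uncorrelated errors the observed covariances equal the true-score covariances, so only the own-variance terms attenuate.
True-score variance = [0.83 + 0.79] − 1.18 = 1.62 − 1.18 = 0.44.
Reliability = 0.44 / 0.82 = 0.5366.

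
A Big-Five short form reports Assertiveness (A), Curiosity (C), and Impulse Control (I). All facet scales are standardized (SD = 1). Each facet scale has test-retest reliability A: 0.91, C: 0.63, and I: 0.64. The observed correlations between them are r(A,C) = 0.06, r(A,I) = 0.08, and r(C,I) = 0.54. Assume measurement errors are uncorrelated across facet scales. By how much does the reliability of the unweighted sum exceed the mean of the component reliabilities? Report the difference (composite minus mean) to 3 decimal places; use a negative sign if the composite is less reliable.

0.085

Var(sum) = 3 + 1.36 = 4.36; true-score variance = 2.18 + 1.36 = 3.54; composite reliability = 0.8119.
Mean component reliability = 0.7267.
Difference = 0.8119 − 0.7267 = 0.085.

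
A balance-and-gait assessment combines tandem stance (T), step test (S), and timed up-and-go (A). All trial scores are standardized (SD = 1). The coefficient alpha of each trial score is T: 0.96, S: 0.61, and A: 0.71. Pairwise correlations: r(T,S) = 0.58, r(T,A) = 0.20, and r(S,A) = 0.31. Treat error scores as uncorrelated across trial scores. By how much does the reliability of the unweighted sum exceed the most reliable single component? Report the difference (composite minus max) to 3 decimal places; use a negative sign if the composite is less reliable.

Var(sum) = 3 + 2.18 = 5.18; true-score variance = 2.28 + 2.18 = 4.46; composite reliability = 0.8610.
Max component reliability = 0.9600.
Difference = 0.8610 − 0.9600 = -0.099.

-0.099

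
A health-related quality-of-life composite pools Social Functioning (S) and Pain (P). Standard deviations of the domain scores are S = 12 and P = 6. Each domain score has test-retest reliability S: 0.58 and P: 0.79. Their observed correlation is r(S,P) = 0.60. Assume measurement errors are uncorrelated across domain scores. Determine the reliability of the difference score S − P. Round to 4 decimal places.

0.2731

Var(S−P) = 12² + 6² − 2·12·6·0.60 = 180 − 86.4 = 93.6.
With uncorrelated errors the cross-covariances are all true-score covariance, so they carry over unchanged; only the diagonal terms shrink to ρᵢσᵢ².
True-score variance = [12²·0.58 + 6²·0.79] − 86.4 = 111.96 − 86.4 = 25.56.
Reliability = 25.56 / 93.6 = 0.2731.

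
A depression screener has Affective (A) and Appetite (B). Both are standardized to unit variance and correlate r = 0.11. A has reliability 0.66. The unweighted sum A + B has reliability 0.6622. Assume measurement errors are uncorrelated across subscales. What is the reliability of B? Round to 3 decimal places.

Var(A+B) = 2 + 2·0.11 = 2.220.
True-score variance = ρ_A + ρ_B + 2·0.11, so 0.6622 = (0.66 + ρ_B + 0.22) / 2.220.
ρ_B = 0.6622·2.220 − 0.66 − 0.22 = 0.590.

0.590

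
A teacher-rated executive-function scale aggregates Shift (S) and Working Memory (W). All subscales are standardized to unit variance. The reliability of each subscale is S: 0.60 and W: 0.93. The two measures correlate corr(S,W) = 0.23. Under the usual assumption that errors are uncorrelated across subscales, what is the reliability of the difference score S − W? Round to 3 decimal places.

Var(S−W) = 1 + 1 − 2·0.23 = 2 − 0.46 = 1.54.
With uncorrelated errors the cross-covariances are all true-score covariance, so they carry over unchanged; only the diagonal terms shrink to ρᵢσᵢ².
True-score variance = [0.60 + 0.93] − 0.46 = 1.53 − 0.46 = 1.07.
Reliability = 1.07 / 1.54 = 0.695.

0.695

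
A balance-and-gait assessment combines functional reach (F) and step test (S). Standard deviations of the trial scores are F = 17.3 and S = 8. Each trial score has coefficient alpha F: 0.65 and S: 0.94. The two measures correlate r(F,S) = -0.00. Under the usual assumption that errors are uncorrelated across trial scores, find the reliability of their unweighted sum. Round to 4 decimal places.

Var(F+S) = 17.3² + 8² + 2·[17.3·8·-0.00] = 363.29 + 0 = 363.29.
Under uncorrelated errors the observed covariances equal the true-score covariances, so only the own-variance terms attenuate.
True-score variance = [17.3²·0.65 + 8²·0.94] + 0 = 254.699 + 0 = 254.699.
Reliability = 254.699 / 363.29 = 0.7011.

0.7011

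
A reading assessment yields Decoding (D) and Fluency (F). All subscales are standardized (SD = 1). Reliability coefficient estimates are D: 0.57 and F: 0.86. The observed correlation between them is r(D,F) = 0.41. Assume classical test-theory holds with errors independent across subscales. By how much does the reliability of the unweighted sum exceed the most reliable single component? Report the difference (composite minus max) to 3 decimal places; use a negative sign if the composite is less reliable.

-0.062

Var(sum) = 2 + 0.82 = 2.82; true-score variance = 1.43 + 0.82 = 2.25; composite reliability = 0.7979.
Max component reliability = 0.8600.
Difference = 0.7979 − 0.8600 = -0.062.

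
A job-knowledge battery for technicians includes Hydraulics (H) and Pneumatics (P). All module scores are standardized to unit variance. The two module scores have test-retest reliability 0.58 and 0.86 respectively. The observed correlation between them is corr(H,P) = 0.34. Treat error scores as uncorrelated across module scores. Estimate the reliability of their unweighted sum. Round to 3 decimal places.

0.791

Var(H+P) = 2 + 2·[0.34] = 2 + 0.68 = 2.68.
Under uncorrelated errors the observed covariances equal the true-score covariances, so only the own-variance terms attenuate.
True-score variance = [0.58 + 0.86] + 0.68 = 1.44 + 0.68 = 2.12.
Reliability = 2.12 / 2.68 = 0.791.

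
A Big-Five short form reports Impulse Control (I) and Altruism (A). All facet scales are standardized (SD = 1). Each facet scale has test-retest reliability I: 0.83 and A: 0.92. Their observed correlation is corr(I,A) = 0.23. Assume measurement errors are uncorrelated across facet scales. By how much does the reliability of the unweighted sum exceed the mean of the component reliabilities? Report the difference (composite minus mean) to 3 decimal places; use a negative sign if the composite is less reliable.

Var(sum) = 2 + 0.46 = 2.46; true-score variance = 1.75 + 0.46 = 2.21; composite reliability = 0.8984.
Mean component reliability = 0.8750.
Difference = 0.8984 − 0.8750 = 0.023.

0.023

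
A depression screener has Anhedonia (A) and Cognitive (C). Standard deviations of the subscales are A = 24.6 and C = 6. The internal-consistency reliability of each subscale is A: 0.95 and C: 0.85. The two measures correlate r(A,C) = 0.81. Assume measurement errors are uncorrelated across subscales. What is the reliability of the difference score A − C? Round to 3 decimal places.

Var(A−C) = 24.6² + 6² − 2·24.6·6·0.81 = 641.16 − 239.112 = 402.048.
Under uncorrelated errors the observed covariances equal the true-score covariances, so only the own-variance terms attenuate.
True-score variance = [24.6²·0.95 + 6²·0.85] − 239.112 = 605.502 − 239.112 = 366.39.
Reliability = 366.39 / 402.048 = 0.911.

0.911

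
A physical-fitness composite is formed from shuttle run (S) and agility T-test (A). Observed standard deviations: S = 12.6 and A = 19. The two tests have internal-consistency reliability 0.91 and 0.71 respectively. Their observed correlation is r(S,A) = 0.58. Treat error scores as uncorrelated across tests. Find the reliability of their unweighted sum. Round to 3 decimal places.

0.851

Var(S+A) = 12.6² + 19² + 2·[12.6·19·0.58] = 519.76 + 277.704 = 797.464.
Because errors are independent across components, Cov(Tᵢ,Tⱼ) = Cov(Xᵢ,Xⱼ); the off-diagonal part of the true-score variance is the same as above.
True-score variance = [12.6²·0.91 + 19²·0.71] + 277.704 = 400.782 + 277.704 = 678.486.
Reliability = 678.486 / 797.464 = 0.851.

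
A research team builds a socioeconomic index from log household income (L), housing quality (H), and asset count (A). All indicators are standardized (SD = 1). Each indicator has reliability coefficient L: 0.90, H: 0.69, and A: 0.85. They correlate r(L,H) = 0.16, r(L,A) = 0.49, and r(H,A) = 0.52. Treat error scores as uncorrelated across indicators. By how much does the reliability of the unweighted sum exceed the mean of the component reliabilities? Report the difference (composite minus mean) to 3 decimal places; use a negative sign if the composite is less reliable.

0.082

Var(sum) = 3 + 2.34 = 5.34; true-score variance = 2.44 + 2.34 = 4.78; composite reliability = 0.8951.
Mean component reliability = 0.8133.
Difference = 0.8951 − 0.8133 = 0.082.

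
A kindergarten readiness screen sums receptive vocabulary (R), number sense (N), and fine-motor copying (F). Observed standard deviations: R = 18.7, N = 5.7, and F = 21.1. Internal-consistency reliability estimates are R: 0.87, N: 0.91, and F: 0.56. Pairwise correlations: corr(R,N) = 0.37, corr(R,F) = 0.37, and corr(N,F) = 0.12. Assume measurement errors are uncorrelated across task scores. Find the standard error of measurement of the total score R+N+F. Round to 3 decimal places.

Var(total) = 827.39 + 399.723 = 1227.11.
True-score variance = 583.114 + 399.723 = 982.837, so reliability = 0.8009.
Error variance = 1227.11 − 982.837 = 244.276; SEM = √244.276 = 15.629.

15.629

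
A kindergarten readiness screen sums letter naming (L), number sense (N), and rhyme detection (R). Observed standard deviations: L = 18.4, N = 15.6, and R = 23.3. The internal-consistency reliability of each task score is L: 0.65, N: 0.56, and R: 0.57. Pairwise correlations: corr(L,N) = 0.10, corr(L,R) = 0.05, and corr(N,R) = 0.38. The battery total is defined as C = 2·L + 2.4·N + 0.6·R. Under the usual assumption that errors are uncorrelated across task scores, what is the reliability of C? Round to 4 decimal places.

0.6804

Var(C) = 2²·18.4² + 2.4²·15.6² + 0.6²·23.3² + 2·[4.8·18.4·15.6·0.10 + 1.2·18.4·23.3·0.05 + 1.44·15.6·23.3·0.38] = 2951.43 + 724.797 = 3676.23.
Under uncorrelated errors the observed covariances equal the true-score covariances, so only the own-variance terms attenuate.
True-score variance = [2²·18.4²·0.65 + 2.4²·15.6²·0.56 + 0.6²·23.3²·0.57] + 724.797 = 1776.64 + 724.797 = 2501.44.
Reliability = 2501.44 / 3676.23 = 0.6804.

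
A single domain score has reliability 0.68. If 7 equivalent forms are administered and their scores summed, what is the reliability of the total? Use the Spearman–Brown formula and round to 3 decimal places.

0.937

ρ_k = kρ / (1 + (k−1)ρ) = 7·0.68 / (1 + 6·0.68) = 4.760 / 5.080 = 0.937.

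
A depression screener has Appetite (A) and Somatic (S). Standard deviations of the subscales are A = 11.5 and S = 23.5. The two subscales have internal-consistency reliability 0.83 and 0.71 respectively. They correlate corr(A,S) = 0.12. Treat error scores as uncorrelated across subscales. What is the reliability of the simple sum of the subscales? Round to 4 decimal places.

Var(A+S) = 11.5² + 23.5² + 2·[11.5·23.5·0.12] = 684.5 + 64.86 = 749.36.
Under uncorrelated errors the observed covariances equal the true-score covariances, so only the own-variance terms attenuate.
True-score variance = [11.5²·0.83 + 23.5²·0.71] + 64.86 = 501.865 + 64.86 = 566.725.
Reliability = 566.725 / 749.36 = 0.7563.

0.7563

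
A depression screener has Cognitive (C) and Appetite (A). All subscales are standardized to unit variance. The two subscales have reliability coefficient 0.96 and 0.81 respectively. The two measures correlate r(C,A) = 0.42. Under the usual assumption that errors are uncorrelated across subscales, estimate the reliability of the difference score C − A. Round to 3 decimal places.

Var(C−A) = 1 + 1 − 2·0.42 = 2 − 0.84 = 1.16.
Under uncorrelated errors the observed covariances equal the true-score covariances, so only the own-variance terms attenuate.
True-score variance = [0.96 + 0.81] − 0.84 = 1.77 − 0.84 = 0.93.
Reliability = 0.93 / 1.16 = 0.802.

0.802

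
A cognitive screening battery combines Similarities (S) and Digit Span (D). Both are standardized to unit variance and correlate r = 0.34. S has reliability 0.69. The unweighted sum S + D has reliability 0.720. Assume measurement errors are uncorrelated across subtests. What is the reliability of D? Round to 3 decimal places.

0.560

Var(S+D) = 2 + 2·0.34 = 2.680.
True-score variance = ρ_S + ρ_D + 2·0.34, so 0.720 = (0.69 + ρ_D + 0.68) / 2.680.
ρ_D = 0.720·2.680 − 0.69 − 0.68 = 0.560.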